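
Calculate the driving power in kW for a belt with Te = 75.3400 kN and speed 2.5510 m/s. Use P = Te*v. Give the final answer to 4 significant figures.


P = Te * v = 75.3400 * 2.5510
P = 192.2 kW


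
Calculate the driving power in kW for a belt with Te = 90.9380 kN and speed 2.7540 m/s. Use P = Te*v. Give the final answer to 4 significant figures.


P = Te * v = 90.9380 * 2.7540
P = 250.4 kW


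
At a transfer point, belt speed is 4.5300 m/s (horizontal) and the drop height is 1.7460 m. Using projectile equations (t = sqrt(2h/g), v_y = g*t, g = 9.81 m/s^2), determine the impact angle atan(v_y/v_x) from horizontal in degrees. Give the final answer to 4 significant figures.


t = sqrt(2*1.7460/9.81) = 0.596627 s
v_y = 9.81 * 0.596627 = 5.85291 m/s
angle = atan(5.85291 / 4.5300) = 52.26 deg


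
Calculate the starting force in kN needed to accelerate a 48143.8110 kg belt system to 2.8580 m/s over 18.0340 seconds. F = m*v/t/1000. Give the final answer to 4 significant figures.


F = 48143.8110 * 2.8580 / 18.0340 / 1000
F = 7.630 kN


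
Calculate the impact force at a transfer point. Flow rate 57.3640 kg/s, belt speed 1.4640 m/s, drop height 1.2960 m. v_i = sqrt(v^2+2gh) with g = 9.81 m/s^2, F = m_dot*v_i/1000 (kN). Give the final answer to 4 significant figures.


v_i = sqrt(1.4640^2 + 2*9.81*1.2960) = 5.25079 m/s
F = 57.3640 * 5.25079 / 1000
F = 0.3012 kN


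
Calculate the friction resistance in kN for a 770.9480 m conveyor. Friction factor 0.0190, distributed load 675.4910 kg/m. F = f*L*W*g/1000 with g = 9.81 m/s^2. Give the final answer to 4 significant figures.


F = 0.0190 * 770.9480 * 675.4910 * 9.81 / 1000
F = 97.07 kN


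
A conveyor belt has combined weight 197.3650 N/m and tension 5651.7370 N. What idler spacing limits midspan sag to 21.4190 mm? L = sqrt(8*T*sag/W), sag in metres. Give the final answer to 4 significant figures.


sag = 21.4190/1000 = 0.021419 m
L = sqrt(8 * 5651.7370 * 0.021419 / 197.3650)
L = 2.215 m


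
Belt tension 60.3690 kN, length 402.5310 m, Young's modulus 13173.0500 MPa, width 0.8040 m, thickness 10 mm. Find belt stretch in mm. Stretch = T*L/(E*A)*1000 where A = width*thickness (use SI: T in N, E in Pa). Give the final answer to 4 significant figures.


A = 0.8040 * 0.01 = 0.00804 m^2
Stretch = 60.3690*1000 * 402.5310 / (13173.0500e6 * 0.00804) * 1000
Stretch = 229.4 mm


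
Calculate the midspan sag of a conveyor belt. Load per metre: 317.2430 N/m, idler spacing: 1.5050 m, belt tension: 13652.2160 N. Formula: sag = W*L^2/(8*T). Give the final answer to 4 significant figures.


sag = 317.2430 * 1.5050^2 / (8 * 13652.2160)
sag = 0.006579 m


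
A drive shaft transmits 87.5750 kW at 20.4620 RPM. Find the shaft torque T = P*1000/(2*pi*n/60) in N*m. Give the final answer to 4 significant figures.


omega = 2*pi*20.4620/60 = 2.14278 rad/s
T = 87.5750*1000 / 2.14278
T = 40870 N*m


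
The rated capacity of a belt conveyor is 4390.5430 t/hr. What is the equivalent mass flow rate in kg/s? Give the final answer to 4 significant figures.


m_dot = 4390.5430 * 1000 / 3600
m_dot = 1220 kg/s


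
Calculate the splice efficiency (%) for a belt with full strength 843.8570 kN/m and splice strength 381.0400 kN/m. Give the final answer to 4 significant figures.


Eff = 381.0400 / 843.8570 * 100
Eff = 45.15 %


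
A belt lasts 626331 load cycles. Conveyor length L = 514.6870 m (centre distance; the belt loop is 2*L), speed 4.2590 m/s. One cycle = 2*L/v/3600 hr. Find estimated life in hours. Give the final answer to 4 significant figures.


cycle_time = 2 * 514.6870 / 4.2590 / 3600 = 0.0671372 hr
life = 626331 * 0.0671372 = 42050 hours


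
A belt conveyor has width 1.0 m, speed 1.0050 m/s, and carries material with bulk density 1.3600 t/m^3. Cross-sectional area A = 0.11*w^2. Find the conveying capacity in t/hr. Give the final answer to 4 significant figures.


A = 0.11 * 1.0^2 = 0.11 m^2
C = 0.11 * 1.0050 * 1.3600 * 3600
C = 541.3 t/hr


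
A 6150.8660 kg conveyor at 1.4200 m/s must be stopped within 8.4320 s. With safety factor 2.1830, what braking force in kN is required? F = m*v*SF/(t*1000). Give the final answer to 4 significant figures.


F = 6150.8660 * 1.4200 / 8.4320 * 2.1830 / 1000
F = 2.261 kN


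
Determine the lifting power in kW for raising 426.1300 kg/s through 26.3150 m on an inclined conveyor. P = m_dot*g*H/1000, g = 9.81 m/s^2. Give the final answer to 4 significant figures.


P = 426.1300 * 9.81 * 26.3150 / 1000
P = 110.0 kW


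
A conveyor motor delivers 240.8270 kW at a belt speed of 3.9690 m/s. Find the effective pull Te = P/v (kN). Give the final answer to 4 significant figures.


Te = P / v = 240.8270 / 3.9690
Te = 60.68 kN


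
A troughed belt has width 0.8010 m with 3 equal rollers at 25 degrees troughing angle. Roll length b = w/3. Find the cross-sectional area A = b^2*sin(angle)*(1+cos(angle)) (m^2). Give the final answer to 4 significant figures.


b = 0.8010/3 = 0.267 m
A = 0.267^2 * sin(25 deg) * (1 + cos(25 deg))
A = 0.05743 m^2


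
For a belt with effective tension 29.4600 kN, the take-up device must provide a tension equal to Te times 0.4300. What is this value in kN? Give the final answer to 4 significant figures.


T_tu = 29.4600 * 0.4300
T_tu = 12.67 kN


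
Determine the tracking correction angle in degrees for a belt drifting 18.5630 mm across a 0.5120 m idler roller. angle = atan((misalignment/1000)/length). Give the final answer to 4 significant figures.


misalign_m = 18.5630 / 1000 = 0.018563 m
angle = atan(0.018563 / 0.5120)
angle = 2.076 deg


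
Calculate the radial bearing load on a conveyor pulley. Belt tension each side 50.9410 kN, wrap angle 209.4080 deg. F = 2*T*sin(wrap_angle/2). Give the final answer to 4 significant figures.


F = 2 * 50.9410 * sin(209.4080/2 deg)
F = 98.55 kN


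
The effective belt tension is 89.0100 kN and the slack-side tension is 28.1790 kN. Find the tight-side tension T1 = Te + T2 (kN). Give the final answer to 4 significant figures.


T1 = Te + T2 = 89.0100 + 28.1790
T1 = 117.2 kN


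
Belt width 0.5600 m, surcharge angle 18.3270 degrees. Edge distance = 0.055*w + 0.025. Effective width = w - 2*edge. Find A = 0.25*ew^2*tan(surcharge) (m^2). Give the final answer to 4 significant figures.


edge = 0.055*0.5600 + 0.025 = 0.0558 m
ew = 0.5600 - 2*0.0558 = 0.4484 m
A = 0.25 * 0.4484^2 * tan(18.3270 deg)
A = 0.01665 m^2


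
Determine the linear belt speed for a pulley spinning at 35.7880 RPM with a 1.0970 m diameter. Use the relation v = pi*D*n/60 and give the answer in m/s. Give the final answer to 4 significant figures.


v = pi * 1.0970 * 35.7880 / 60
v = 2.056 m/s


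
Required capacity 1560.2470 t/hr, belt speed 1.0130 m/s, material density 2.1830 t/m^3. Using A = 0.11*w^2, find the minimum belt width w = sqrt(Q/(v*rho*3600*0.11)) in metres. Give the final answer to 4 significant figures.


A_req = 1560.2470 / (1.0130 * 2.1830 * 3600) = 0.195987 m^2
w = sqrt(0.195987 / 0.11)
w = 1.335 m


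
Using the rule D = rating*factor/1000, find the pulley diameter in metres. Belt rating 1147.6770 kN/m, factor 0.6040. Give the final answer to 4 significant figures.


D = 1147.6770 * 0.6040 / 1000
D = 0.6932 m


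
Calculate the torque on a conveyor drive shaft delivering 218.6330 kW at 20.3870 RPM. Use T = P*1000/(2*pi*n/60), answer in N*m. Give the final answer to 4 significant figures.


omega = 2*pi*20.3870/60 = 2.13492 rad/s
T = 218.6330*1000 / 2.13492
T = 102400 N*m


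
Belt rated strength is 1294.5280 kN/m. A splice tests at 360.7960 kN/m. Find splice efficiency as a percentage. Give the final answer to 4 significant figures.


Eff = 360.7960 / 1294.5280 * 100
Eff = 27.87 %


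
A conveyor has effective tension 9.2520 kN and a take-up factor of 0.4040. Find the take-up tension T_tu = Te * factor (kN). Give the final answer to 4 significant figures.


T_tu = 9.2520 * 0.4040
T_tu = 3.738 kN


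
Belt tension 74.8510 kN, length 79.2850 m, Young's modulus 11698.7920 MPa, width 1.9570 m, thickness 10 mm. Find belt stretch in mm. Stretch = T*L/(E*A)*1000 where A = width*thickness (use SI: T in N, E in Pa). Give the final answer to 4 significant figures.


A = 1.9570 * 0.01 = 0.01957 m^2
Stretch = 74.8510*1000 * 79.2850 / (11698.7920e6 * 0.01957) * 1000
Stretch = 25.92 mm


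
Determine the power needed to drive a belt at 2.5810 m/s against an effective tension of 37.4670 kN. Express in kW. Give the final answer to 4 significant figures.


P = Te * v = 37.4670 * 2.5810
P = 96.70 kW


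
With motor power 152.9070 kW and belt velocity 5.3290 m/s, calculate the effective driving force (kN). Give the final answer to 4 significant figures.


Te = P / v = 152.9070 / 5.3290
Te = 28.69 kN


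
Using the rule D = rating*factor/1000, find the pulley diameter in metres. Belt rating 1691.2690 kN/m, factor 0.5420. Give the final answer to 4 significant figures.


D = 1691.2690 * 0.5420 / 1000
D = 0.9167 m


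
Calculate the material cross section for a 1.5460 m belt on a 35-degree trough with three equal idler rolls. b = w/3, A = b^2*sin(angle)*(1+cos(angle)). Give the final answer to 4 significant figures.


b = 1.5460/3 = 0.515333 m
A = 0.515333^2 * sin(35 deg) * (1 + cos(35 deg))
A = 0.2771 m^2


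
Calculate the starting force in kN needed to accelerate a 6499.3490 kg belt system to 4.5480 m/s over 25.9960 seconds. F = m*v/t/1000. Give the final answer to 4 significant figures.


F = 6499.3490 * 4.5480 / 25.9960 / 1000
F = 1.137 kN


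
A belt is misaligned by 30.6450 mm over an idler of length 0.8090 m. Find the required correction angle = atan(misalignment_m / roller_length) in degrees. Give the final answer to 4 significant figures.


misalign_m = 30.6450 / 1000 = 0.030645 m
angle = atan(0.030645 / 0.8090)
angle = 2.169 deg


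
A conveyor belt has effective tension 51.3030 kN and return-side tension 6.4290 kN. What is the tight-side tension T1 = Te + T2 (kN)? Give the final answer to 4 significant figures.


T1 = Te + T2 = 51.3030 + 6.4290
T1 = 57.73 kN


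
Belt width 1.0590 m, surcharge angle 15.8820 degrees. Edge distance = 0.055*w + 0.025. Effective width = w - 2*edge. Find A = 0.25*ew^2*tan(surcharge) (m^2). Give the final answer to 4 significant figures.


edge = 0.055*1.0590 + 0.025 = 0.083245 m
ew = 1.0590 - 2*0.083245 = 0.89251 m
A = 0.25 * 0.89251^2 * tan(15.8820 deg)
A = 0.05666 m^2


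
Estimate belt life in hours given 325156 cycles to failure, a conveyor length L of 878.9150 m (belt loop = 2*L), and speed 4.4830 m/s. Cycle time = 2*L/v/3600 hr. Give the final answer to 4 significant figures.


cycle_time = 2 * 878.9150 / 4.4830 / 3600 = 0.108919 hr
life = 325156 * 0.108919 = 35420 hours


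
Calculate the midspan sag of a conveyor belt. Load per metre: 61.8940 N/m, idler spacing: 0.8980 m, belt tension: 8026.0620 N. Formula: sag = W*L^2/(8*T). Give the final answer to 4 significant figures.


sag = 61.8940 * 0.8980^2 / (8 * 8026.0620)
sag = 0.0007773 m


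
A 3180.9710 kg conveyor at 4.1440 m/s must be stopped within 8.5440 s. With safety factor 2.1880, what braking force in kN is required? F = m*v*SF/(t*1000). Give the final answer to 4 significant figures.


F = 3180.9710 * 4.1440 / 8.5440 * 2.1880 / 1000
F = 3.376 kN


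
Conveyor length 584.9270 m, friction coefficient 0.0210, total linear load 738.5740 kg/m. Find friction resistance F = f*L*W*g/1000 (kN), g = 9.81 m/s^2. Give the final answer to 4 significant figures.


F = 0.0210 * 584.9270 * 738.5740 * 9.81 / 1000
F = 89.00 kN


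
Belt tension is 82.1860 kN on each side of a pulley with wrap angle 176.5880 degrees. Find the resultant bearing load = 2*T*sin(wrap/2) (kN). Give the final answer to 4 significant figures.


F = 2 * 82.1860 * sin(176.5880/2 deg)
F = 164.3 kN


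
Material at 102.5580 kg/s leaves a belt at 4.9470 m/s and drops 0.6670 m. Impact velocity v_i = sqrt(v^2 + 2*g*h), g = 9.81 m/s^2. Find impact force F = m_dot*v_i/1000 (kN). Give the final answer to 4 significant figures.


v_i = sqrt(4.9470^2 + 2*9.81*0.6670) = 6.12857 m/s
F = 102.5580 * 6.12857 / 1000
F = 0.6285 kN


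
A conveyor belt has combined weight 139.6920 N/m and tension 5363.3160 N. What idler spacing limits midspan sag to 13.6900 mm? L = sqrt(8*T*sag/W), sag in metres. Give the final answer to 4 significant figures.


sag = 13.6900/1000 = 0.013690 m
L = sqrt(8 * 5363.3160 * 0.013690 / 139.6920)
L = 2.051 m


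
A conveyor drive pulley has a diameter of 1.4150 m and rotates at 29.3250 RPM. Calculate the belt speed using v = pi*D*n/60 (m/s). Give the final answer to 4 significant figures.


v = pi * 1.4150 * 29.3250 / 60
v = 2.173 m/s


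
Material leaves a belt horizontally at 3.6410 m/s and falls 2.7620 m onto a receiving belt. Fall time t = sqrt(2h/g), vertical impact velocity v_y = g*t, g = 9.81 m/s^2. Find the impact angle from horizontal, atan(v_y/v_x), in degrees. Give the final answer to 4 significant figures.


t = sqrt(2*2.7620/9.81) = 0.750399 s
v_y = 9.81 * 0.750399 = 7.36141 m/s
angle = atan(7.36141 / 3.6410) = 63.68 deg


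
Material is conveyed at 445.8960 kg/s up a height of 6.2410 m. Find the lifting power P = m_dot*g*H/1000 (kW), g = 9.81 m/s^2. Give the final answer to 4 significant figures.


P = 445.8960 * 9.81 * 6.2410 / 1000
P = 27.30 kW


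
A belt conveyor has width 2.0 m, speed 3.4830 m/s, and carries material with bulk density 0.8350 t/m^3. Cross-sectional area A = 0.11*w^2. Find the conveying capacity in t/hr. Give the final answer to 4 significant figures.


A = 0.11 * 2.0^2 = 0.44 m^2
C = 0.44 * 3.4830 * 0.8350 * 3600
C = 4607 t/hr


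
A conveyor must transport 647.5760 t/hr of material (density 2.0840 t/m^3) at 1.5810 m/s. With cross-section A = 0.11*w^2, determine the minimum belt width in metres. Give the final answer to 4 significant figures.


A_req = 647.5760 / (1.5810 * 2.0840 * 3600) = 0.0545957 m^2
w = sqrt(0.0545957 / 0.11)
w = 0.7045 m


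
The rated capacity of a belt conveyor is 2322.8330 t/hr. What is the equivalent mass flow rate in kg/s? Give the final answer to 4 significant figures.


m_dot = 2322.8330 * 1000 / 3600
m_dot = 645.2 kg/s


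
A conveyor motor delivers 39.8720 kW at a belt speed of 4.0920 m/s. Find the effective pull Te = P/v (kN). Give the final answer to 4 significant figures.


Te = P / v = 39.8720 / 4.0920
Te = 9.744 kN


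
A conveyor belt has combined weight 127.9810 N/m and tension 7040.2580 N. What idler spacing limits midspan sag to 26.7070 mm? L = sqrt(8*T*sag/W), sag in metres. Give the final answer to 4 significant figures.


sag = 26.7070/1000 = 0.026707 m
L = sqrt(8 * 7040.2580 * 0.026707 / 127.9810)
L = 3.428 m


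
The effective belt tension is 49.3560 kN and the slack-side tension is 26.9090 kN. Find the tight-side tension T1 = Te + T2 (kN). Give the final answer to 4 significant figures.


T1 = Te + T2 = 49.3560 + 26.9090
T1 = 76.27 kN


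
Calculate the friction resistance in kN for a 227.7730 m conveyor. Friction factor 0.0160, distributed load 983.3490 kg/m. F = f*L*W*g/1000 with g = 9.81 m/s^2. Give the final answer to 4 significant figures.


F = 0.0160 * 227.7730 * 983.3490 * 9.81 / 1000
F = 35.16 kN


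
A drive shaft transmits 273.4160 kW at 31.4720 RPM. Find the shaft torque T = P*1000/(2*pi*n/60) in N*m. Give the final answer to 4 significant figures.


omega = 2*pi*31.4720/60 = 3.29574 rad/s
T = 273.4160*1000 / 3.29574
T = 82960 N*m


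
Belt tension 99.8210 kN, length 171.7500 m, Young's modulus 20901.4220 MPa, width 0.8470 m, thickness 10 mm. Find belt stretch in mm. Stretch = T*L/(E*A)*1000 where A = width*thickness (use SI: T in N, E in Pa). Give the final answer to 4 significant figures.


A = 0.8470 * 0.01 = 0.00847 m^2
Stretch = 99.8210*1000 * 171.7500 / (20901.4220e6 * 0.00847) * 1000
Stretch = 96.84 mm


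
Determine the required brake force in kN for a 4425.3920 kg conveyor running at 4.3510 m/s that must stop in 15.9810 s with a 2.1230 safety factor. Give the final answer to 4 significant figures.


F = 4425.3920 * 4.3510 / 15.9810 * 2.1230 / 1000
F = 2.558 kN


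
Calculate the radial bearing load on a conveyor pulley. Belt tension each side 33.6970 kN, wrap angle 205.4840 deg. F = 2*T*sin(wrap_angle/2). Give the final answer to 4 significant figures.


F = 2 * 33.6970 * sin(205.4840/2 deg)
F = 65.73 kN


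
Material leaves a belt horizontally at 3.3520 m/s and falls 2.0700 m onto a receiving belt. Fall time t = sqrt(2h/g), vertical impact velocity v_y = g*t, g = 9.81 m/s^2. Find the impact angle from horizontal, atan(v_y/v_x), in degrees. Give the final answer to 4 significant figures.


t = sqrt(2*2.0700/9.81) = 0.649629 s
v_y = 9.81 * 0.649629 = 6.37286 m/s
angle = atan(6.37286 / 3.3520) = 62.26 deg


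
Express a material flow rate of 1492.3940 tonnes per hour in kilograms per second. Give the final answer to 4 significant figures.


m_dot = 1492.3940 * 1000 / 3600
m_dot = 414.6 kg/s


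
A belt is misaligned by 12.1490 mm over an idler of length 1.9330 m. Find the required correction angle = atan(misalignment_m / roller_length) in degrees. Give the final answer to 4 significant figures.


misalign_m = 12.1490 / 1000 = 0.012149 m
angle = atan(0.012149 / 1.9330)
angle = 0.3601 deg


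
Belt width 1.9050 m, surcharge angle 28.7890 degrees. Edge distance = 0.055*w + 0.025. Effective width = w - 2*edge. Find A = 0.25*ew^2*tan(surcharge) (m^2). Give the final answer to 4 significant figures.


edge = 0.055*1.9050 + 0.025 = 0.129775 m
ew = 1.9050 - 2*0.129775 = 1.64545 m
A = 0.25 * 1.64545^2 * tan(28.7890 deg)
A = 0.3719 m^2


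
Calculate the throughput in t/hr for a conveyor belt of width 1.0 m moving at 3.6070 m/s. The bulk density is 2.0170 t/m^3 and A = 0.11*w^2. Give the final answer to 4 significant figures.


A = 0.11 * 1.0^2 = 0.11 m^2
C = 0.11 * 3.6070 * 2.0170 * 3600
C = 2881 t/hr


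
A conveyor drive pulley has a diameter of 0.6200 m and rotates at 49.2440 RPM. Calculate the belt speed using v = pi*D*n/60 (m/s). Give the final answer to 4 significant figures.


v = pi * 0.6200 * 49.2440 / 60
v = 1.599 m/s


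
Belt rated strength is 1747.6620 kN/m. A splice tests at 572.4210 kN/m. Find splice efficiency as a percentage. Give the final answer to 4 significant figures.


Eff = 572.4210 / 1747.6620 * 100
Eff = 32.75 %


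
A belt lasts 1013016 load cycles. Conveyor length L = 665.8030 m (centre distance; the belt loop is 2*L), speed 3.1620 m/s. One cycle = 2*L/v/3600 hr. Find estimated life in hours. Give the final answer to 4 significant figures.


cycle_time = 2 * 665.8030 / 3.1620 / 3600 = 0.11698 hr
life = 1013016 * 0.11698 = 118500 hours


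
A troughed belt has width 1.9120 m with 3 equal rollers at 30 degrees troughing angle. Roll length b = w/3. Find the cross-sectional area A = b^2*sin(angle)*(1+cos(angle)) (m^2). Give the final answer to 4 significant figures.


b = 1.9120/3 = 0.637333 m
A = 0.637333^2 * sin(30 deg) * (1 + cos(30 deg))
A = 0.3790 m^2


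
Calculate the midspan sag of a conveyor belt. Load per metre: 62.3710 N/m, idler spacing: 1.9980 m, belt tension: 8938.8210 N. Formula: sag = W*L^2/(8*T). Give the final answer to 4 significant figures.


sag = 62.3710 * 1.9980^2 / (8 * 8938.8210)
sag = 0.003482 m


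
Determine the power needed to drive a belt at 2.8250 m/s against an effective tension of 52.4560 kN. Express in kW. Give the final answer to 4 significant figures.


P = Te * v = 52.4560 * 2.8250
P = 148.2 kW


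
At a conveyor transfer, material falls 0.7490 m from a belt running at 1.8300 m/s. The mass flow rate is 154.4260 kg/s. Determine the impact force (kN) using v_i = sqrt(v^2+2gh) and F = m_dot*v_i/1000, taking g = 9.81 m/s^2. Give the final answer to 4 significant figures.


v_i = sqrt(1.8300^2 + 2*9.81*0.7490) = 4.24786 m/s
F = 154.4260 * 4.24786 / 1000
F = 0.6560 kN


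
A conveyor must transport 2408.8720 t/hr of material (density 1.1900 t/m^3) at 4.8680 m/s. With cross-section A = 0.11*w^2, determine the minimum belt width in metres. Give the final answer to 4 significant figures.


A_req = 2408.8720 / (4.8680 * 1.1900 * 3600) = 0.115508 m^2
w = sqrt(0.115508 / 0.11)
w = 1.025 m


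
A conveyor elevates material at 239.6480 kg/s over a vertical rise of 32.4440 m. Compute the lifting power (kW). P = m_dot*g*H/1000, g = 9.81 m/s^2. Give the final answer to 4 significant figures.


P = 239.6480 * 9.81 * 32.4440 / 1000
P = 76.27 kW


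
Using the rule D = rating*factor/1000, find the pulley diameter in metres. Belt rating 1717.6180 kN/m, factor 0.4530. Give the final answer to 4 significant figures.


D = 1717.6180 * 0.4530 / 1000
D = 0.7781 m


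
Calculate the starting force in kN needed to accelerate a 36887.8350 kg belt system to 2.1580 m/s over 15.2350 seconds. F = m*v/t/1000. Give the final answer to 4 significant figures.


F = 36887.8350 * 2.1580 / 15.2350 / 1000
F = 5.225 kN


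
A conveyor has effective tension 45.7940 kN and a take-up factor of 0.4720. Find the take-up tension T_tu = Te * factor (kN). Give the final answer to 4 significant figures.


T_tu = 45.7940 * 0.4720
T_tu = 21.61 kN


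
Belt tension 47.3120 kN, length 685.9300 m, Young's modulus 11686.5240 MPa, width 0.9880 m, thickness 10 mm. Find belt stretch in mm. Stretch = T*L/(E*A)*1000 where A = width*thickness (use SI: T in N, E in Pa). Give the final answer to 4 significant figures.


A = 0.9880 * 0.01 = 0.00988 m^2
Stretch = 47.3120*1000 * 685.9300 / (11686.5240e6 * 0.00988) * 1000
Stretch = 281.1 mm


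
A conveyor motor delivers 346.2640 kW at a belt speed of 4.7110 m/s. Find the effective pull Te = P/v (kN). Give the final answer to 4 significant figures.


Te = P / v = 346.2640 / 4.7110
Te = 73.50 kN


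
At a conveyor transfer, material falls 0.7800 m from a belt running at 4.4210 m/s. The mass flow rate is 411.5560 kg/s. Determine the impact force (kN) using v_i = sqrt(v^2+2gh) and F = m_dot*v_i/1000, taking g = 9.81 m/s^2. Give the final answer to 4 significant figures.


v_i = sqrt(4.4210^2 + 2*9.81*0.7800) = 5.90329 m/s
F = 411.5560 * 5.90329 / 1000
F = 2.430 kN


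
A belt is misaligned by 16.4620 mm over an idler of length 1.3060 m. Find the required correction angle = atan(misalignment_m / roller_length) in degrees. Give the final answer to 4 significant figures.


misalign_m = 16.4620 / 1000 = 0.016462 m
angle = atan(0.016462 / 1.3060)
angle = 0.7222 deg


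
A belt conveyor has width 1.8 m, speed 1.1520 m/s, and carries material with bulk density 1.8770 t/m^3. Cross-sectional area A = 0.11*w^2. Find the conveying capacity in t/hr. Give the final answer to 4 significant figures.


A = 0.11 * 1.8^2 = 0.3564 m^2
C = 0.3564 * 1.1520 * 1.8770 * 3600
C = 2774 t/hr


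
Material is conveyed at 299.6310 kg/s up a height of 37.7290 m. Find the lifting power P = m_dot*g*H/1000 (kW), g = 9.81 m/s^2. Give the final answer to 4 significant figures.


P = 299.6310 * 9.81 * 37.7290 / 1000
P = 110.9 kW


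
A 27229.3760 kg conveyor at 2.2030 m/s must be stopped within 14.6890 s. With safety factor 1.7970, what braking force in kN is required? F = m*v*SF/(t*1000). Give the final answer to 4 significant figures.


F = 27229.3760 * 2.2030 / 14.6890 * 1.7970 / 1000
F = 7.339 kN


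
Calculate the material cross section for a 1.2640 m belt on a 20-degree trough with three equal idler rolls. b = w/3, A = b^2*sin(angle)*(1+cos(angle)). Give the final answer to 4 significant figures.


b = 1.2640/3 = 0.421333 m
A = 0.421333^2 * sin(20 deg) * (1 + cos(20 deg))
A = 0.1178 m^2


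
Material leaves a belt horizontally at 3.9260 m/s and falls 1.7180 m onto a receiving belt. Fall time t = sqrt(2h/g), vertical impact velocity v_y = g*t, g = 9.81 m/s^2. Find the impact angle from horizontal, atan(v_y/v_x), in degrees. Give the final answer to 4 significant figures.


t = sqrt(2*1.7180/9.81) = 0.591823 s
v_y = 9.81 * 0.591823 = 5.80578 m/s
angle = atan(5.80578 / 3.9260) = 55.93 deg


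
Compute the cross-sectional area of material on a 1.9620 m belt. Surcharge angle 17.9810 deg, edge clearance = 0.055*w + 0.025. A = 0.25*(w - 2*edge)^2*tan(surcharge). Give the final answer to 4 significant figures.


edge = 0.055*1.9620 + 0.025 = 0.13291 m
ew = 1.9620 - 2*0.13291 = 1.69618 m
A = 0.25 * 1.69618^2 * tan(17.9810 deg)
A = 0.2334 m^2


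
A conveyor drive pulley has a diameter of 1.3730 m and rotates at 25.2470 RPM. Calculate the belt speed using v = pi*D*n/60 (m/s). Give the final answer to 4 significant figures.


v = pi * 1.3730 * 25.2470 / 60
v = 1.815 m/s


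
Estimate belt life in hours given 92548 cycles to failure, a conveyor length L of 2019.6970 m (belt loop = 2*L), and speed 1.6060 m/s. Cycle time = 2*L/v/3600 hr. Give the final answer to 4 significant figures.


cycle_time = 2 * 2019.6970 / 1.6060 / 3600 = 0.698664 hr
life = 92548 * 0.698664 = 64660 hours


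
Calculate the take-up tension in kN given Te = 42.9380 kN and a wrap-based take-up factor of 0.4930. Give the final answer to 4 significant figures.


T_tu = 42.9380 * 0.4930
T_tu = 21.17 kN


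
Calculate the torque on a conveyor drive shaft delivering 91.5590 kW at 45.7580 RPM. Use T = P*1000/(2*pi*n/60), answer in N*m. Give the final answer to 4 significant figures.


omega = 2*pi*45.7580/60 = 4.79177 rad/s
T = 91.5590*1000 / 4.79177
T = 19110 N*m


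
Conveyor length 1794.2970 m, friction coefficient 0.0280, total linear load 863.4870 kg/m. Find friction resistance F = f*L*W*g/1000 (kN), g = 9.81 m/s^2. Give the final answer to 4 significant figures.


F = 0.0280 * 1794.2970 * 863.4870 * 9.81 / 1000
F = 425.6 kN


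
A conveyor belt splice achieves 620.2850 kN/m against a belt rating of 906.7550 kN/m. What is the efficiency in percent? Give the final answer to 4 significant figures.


Eff = 620.2850 / 906.7550 * 100
Eff = 68.41 %


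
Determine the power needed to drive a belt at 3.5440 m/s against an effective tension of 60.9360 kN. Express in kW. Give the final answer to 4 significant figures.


P = Te * v = 60.9360 * 3.5440
P = 216.0 kW


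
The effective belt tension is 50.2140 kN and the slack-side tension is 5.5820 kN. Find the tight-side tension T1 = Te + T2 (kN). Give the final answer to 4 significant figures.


T1 = Te + T2 = 50.2140 + 5.5820
T1 = 55.80 kN


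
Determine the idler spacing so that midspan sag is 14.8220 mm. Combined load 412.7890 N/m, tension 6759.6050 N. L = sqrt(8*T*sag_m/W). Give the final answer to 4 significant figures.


sag = 14.8220/1000 = 0.014822 m
L = sqrt(8 * 6759.6050 * 0.014822 / 412.7890)
L = 1.393 m


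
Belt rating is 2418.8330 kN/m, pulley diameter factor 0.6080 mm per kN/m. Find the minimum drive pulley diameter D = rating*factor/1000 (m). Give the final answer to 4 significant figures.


D = 2418.8330 * 0.6080 / 1000
D = 1.471 m


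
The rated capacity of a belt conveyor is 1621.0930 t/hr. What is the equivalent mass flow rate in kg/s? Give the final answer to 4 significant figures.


m_dot = 1621.0930 * 1000 / 3600
m_dot = 450.3 kg/s


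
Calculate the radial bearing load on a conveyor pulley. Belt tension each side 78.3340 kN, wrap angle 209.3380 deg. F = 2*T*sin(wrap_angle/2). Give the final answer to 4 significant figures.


F = 2 * 78.3340 * sin(209.3380/2 deg)
F = 151.6 kN


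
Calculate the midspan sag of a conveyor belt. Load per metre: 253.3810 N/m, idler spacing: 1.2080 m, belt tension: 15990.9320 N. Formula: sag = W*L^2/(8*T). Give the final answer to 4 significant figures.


sag = 253.3810 * 1.2080^2 / (8 * 15990.9320)
sag = 0.002890 m


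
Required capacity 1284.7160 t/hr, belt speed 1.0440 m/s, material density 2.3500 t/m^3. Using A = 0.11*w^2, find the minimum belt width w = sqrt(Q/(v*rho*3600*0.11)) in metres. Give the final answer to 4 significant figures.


A_req = 1284.7160 / (1.0440 * 2.3500 * 3600) = 0.145458 m^2
w = sqrt(0.145458 / 0.11)
w = 1.150 m


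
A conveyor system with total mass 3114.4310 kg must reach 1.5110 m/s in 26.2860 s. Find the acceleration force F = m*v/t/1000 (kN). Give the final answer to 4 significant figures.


F = 3114.4310 * 1.5110 / 26.2860 / 1000
F = 0.1790 kN


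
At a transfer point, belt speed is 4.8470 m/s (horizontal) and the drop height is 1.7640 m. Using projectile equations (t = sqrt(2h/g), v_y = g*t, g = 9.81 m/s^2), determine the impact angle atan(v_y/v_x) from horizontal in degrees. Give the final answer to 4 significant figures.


t = sqrt(2*1.7640/9.81) = 0.599694 s
v_y = 9.81 * 0.599694 = 5.883 m/s
angle = atan(5.883 / 4.8470) = 50.51 deg


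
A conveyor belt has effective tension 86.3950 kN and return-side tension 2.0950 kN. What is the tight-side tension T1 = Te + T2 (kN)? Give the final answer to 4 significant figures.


T1 = Te + T2 = 86.3950 + 2.0950
T1 = 88.49 kN


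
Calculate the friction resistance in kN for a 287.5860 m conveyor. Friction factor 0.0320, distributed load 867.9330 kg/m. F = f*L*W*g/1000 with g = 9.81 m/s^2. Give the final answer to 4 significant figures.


F = 0.0320 * 287.5860 * 867.9330 * 9.81 / 1000
F = 78.36 kN


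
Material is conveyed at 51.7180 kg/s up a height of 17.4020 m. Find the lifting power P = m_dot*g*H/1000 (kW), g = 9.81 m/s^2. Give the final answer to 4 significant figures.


P = 51.7180 * 9.81 * 17.4020 / 1000
P = 8.829 kW


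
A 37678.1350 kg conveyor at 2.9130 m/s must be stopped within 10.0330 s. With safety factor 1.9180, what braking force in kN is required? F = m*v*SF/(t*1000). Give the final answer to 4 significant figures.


F = 37678.1350 * 2.9130 / 10.0330 * 1.9180 / 1000
F = 20.98 kN


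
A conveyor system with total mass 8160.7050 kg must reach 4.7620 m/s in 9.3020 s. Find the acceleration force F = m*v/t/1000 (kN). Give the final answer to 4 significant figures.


F = 8160.7050 * 4.7620 / 9.3020 / 1000
F = 4.178 kN


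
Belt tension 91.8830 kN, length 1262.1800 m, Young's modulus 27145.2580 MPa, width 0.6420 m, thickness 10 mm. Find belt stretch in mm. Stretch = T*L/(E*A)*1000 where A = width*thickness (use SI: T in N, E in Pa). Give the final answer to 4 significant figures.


A = 0.6420 * 0.01 = 0.00642 m^2
Stretch = 91.8830*1000 * 1262.1800 / (27145.2580e6 * 0.00642) * 1000
Stretch = 665.5 mm


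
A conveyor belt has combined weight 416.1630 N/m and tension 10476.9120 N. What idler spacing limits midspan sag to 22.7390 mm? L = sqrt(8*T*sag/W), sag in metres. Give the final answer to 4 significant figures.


sag = 22.7390/1000 = 0.022739 m
L = sqrt(8 * 10476.9120 * 0.022739 / 416.1630)
L = 2.140 m


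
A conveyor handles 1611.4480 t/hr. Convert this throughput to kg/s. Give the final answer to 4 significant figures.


m_dot = 1611.4480 * 1000 / 3600
m_dot = 447.6 kg/s


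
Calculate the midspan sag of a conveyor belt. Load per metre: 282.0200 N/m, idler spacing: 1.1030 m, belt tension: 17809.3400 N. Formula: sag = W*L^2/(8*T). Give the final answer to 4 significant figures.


sag = 282.0200 * 1.1030^2 / (8 * 17809.3400)
sag = 0.002408 m


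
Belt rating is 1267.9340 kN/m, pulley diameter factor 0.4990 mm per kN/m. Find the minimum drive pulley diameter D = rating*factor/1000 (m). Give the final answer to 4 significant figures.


D = 1267.9340 * 0.4990 / 1000
D = 0.6327 m


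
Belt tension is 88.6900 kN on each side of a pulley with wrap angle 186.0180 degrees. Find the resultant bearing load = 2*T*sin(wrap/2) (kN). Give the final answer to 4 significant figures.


F = 2 * 88.6900 * sin(186.0180/2 deg)
F = 177.1 kN


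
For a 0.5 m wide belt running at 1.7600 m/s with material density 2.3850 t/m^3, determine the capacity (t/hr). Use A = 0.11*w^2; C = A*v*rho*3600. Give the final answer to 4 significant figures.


A = 0.11 * 0.5^2 = 0.0275 m^2
C = 0.0275 * 1.7600 * 2.3850 * 3600
C = 415.6 t/hr


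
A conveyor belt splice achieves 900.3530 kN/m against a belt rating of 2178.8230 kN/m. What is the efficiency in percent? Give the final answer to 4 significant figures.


Eff = 900.3530 / 2178.8230 * 100
Eff = 41.32 %


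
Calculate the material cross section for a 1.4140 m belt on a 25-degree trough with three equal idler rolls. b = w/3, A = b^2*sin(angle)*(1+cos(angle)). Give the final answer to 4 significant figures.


b = 1.4140/3 = 0.471333 m
A = 0.471333^2 * sin(25 deg) * (1 + cos(25 deg))
A = 0.1790 m^2


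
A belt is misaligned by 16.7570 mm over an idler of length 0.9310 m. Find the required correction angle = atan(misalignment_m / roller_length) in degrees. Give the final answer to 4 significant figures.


misalign_m = 16.7570 / 1000 = 0.016757 m
angle = atan(0.016757 / 0.9310)
angle = 1.031 deg


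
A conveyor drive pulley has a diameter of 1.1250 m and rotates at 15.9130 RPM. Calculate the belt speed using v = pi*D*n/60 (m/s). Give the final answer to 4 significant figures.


v = pi * 1.1250 * 15.9130 / 60
v = 0.9374 m/s


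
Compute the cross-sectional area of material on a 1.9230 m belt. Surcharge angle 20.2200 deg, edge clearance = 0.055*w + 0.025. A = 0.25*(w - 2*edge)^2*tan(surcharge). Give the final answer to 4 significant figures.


edge = 0.055*1.9230 + 0.025 = 0.130765 m
ew = 1.9230 - 2*0.130765 = 1.66147 m
A = 0.25 * 1.66147^2 * tan(20.2200 deg)
A = 0.2542 m^2


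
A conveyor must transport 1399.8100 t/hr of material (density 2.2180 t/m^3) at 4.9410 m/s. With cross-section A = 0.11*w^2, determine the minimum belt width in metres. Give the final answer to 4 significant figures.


A_req = 1399.8100 / (4.9410 * 2.2180 * 3600) = 0.0354805 m^2
w = sqrt(0.0354805 / 0.11)
w = 0.5679 m


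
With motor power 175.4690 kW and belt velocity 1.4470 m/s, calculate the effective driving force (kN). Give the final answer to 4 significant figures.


Te = P / v = 175.4690 / 1.4470
Te = 121.3 kN


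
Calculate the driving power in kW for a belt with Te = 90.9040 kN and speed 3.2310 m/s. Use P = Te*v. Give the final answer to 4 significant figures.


P = Te * v = 90.9040 * 3.2310
P = 293.7 kW


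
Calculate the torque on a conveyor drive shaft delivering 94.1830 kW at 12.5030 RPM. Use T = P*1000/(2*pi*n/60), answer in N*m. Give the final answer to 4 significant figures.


omega = 2*pi*12.5030/60 = 1.30931 rad/s
T = 94.1830*1000 / 1.30931
T = 71930 N*m


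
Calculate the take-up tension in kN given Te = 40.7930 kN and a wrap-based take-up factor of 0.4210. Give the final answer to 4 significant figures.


T_tu = 40.7930 * 0.4210
T_tu = 17.17 kN


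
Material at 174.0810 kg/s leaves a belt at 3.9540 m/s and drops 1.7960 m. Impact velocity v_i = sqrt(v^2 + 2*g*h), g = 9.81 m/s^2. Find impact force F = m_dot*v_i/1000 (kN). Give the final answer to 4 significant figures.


v_i = sqrt(3.9540^2 + 2*9.81*1.7960) = 7.13244 m/s
F = 174.0810 * 7.13244 / 1000
F = 1.242 kN


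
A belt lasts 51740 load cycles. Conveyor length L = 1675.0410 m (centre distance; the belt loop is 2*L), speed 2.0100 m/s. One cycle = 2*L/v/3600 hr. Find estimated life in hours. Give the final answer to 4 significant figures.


cycle_time = 2 * 1675.0410 / 2.0100 / 3600 = 0.462974 hr
life = 51740 * 0.462974 = 23950 hours


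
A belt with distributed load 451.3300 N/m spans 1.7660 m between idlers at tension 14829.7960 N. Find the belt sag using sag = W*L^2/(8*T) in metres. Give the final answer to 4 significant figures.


sag = 451.3300 * 1.7660^2 / (8 * 14829.7960)
sag = 0.01186 m


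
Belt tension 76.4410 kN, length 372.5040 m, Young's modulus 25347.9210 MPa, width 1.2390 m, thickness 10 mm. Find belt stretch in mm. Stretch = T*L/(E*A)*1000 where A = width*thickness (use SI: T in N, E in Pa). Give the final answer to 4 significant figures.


A = 1.2390 * 0.01 = 0.01239 m^2
Stretch = 76.4410*1000 * 372.5040 / (25347.9210e6 * 0.01239) * 1000
Stretch = 90.67 mm


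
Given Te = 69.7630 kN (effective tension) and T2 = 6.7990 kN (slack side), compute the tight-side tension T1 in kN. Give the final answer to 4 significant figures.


T1 = Te + T2 = 69.7630 + 6.7990
T1 = 76.56 kN


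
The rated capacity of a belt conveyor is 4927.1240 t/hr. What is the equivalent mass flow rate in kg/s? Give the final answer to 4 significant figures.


m_dot = 4927.1240 * 1000 / 3600
m_dot = 1369 kg/s


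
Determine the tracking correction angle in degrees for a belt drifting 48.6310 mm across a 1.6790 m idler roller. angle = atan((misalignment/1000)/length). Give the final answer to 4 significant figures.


misalign_m = 48.6310 / 1000 = 0.048631 m
angle = atan(0.048631 / 1.6790)
angle = 1.659 deg


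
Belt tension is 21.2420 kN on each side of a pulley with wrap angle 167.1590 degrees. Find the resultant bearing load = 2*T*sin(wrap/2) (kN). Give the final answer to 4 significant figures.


F = 2 * 21.2420 * sin(167.1590/2 deg)
F = 42.22 kN


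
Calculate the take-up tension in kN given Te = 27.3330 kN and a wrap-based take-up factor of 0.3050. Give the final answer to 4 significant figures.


T_tu = 27.3330 * 0.3050
T_tu = 8.337 kN


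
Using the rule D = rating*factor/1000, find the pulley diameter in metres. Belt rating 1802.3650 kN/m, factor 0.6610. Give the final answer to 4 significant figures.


D = 1802.3650 * 0.6610 / 1000
D = 1.191 m


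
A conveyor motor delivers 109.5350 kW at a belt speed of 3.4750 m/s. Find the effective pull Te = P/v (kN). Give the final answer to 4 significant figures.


Te = P / v = 109.5350 / 3.4750
Te = 31.52 kN


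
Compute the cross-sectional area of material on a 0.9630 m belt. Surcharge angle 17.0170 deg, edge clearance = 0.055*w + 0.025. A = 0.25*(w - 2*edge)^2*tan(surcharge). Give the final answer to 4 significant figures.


edge = 0.055*0.9630 + 0.025 = 0.077965 m
ew = 0.9630 - 2*0.077965 = 0.80707 m
A = 0.25 * 0.80707^2 * tan(17.0170 deg)
A = 0.04984 m^2


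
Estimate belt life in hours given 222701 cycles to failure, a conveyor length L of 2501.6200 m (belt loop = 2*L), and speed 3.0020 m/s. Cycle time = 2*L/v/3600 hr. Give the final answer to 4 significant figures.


cycle_time = 2 * 2501.6200 / 3.0020 / 3600 = 0.462954 hr
life = 222701 * 0.462954 = 103100 hours


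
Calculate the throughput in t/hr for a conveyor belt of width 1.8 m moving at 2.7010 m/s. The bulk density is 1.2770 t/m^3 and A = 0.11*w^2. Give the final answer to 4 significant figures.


A = 0.11 * 1.8^2 = 0.3564 m^2
C = 0.3564 * 2.7010 * 1.2770 * 3600
C = 4425 t/hr


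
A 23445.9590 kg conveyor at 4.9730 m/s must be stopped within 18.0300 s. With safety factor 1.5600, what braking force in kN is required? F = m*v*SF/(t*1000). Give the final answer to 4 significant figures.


F = 23445.9590 * 4.9730 / 18.0300 * 1.5600 / 1000
F = 10.09 kN


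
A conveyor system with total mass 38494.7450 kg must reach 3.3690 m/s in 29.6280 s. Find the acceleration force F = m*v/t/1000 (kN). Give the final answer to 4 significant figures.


F = 38494.7450 * 3.3690 / 29.6280 / 1000
F = 4.377 kN


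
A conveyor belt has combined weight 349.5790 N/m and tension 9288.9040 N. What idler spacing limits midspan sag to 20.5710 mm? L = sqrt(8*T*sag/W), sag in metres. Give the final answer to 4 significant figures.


sag = 20.5710/1000 = 0.020571 m
L = sqrt(8 * 9288.9040 * 0.020571 / 349.5790)
L = 2.091 m


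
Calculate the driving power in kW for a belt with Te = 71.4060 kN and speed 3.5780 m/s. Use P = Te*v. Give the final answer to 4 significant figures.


P = Te * v = 71.4060 * 3.5780
P = 255.5 kW


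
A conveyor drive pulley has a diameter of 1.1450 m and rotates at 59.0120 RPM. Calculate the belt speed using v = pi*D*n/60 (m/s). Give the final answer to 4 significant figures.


v = pi * 1.1450 * 59.0120 / 60
v = 3.538 m/s


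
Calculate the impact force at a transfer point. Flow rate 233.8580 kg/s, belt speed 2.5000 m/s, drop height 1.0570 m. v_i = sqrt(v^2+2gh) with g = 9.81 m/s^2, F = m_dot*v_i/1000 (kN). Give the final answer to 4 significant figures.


v_i = sqrt(2.5000^2 + 2*9.81*1.0570) = 5.19503 m/s
F = 233.8580 * 5.19503 / 1000
F = 1.215 kN
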